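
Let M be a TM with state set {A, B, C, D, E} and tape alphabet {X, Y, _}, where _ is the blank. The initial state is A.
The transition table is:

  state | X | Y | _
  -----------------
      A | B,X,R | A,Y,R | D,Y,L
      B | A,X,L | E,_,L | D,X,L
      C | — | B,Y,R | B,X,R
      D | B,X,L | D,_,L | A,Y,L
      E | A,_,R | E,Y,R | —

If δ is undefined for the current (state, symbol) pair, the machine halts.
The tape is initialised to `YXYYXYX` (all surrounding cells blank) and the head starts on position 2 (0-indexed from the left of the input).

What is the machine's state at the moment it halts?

A | YX[Y]YXYX_   read Y → write Y, move R, go to A
A | YXY[Y]XYX_   read Y → write Y, move R, go to A
A | YXYY[X]YX_   read X → write X, move R, go to B
B | YXYYX[Y]X_   read Y → write _, move L, go to E
E | YXYY[X]_X_   read X → write _, move R, go to A
A | YXYY_[_]X_   read _ → write Y, move L, go to D
D | YXYY[_]YX_   read _ → write Y, move L, go to A
A | YXY[Y]YYX_   read Y → write Y, move R, go to A
A | YXYY[Y]YX_   read Y → write Y, move R, go to A
A | YXYYY[Y]X_   read Y → write Y, move R, go to A
A | YXYYYY[X]_   read X → write X, move R, go to B
B | YXYYYYX[_]   read _ → write X, move L, go to D
D | YXYYYY[X]X   read X → write X, move L, go to B
B | YXYYY[Y]XX   read Y → write _, move L, go to E
E | YXYY[Y]_XX   read Y → write Y, move R, go to E
E | YXYYY[_]XX
No transition is defined for (E, _); M halts in state E.

E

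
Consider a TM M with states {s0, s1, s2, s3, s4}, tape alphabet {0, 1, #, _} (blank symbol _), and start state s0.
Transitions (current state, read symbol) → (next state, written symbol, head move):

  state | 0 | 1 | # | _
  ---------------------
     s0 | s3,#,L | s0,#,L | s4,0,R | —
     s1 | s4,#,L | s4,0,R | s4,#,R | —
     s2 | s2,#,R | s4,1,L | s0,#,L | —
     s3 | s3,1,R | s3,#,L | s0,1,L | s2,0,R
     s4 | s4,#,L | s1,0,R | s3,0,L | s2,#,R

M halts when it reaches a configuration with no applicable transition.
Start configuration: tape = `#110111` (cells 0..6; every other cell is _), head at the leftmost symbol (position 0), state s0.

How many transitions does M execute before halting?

16

state=s0 head=0 tape=__[#]110111   (s0,#)→(s4,0,R)
state=s4 head=1 tape=__0[1]10111   (s4,1)→(s1,0,R)
state=s1 head=2 tape=__00[1]0111   (s1,1)→(s4,0,R)
state=s4 head=3 tape=__000[0]111   (s4,0)→(s4,#,L)
state=s4 head=2 tape=__00[0]#111   (s4,0)→(s4,#,L)
state=s4 head=1 tape=__0[0]##111   (s4,0)→(s4,#,L)
state=s4 head=0 tape=__[0]###111   (s4,0)→(s4,#,L)
state=s4 head=-1 tape=_[_]####111   (s4,_)→(s2,#,R)
state=s2 head=0 tape=_#[#]###111   (s2,#)→(s0,#,L)
state=s0 head=-1 tape=_[#]####111   (s0,#)→(s4,0,R)
state=s4 head=0 tape=_0[#]###111   (s4,#)→(s3,0,L)
state=s3 head=-1 tape=_[0]0###111   (s3,0)→(s3,1,R)
state=s3 head=0 tape=_1[0]###111   (s3,0)→(s3,1,R)
state=s3 head=1 tape=_11[#]##111   (s3,#)→(s0,1,L)
state=s0 head=0 tape=_1[1]1##111   (s0,1)→(s0,#,L)
state=s0 head=-1 tape=_[1]#1##111   (s0,1)→(s0,#,L)
state=s0 head=-2 tape=[_]##1##111
M halts after 16 transitions.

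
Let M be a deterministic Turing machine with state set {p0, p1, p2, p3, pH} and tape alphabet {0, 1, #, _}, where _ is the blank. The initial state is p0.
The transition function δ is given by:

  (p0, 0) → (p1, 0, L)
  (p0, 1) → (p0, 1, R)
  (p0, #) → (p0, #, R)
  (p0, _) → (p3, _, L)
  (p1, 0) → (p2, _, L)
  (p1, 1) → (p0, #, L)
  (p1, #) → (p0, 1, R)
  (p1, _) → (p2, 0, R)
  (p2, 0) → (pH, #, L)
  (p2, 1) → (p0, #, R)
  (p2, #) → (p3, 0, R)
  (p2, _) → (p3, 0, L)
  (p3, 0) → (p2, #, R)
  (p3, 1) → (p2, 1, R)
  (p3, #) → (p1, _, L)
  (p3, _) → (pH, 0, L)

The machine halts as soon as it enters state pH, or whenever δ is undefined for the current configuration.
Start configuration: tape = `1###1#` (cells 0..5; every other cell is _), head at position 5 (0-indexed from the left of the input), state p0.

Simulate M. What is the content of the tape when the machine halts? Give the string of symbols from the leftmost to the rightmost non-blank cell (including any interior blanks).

1##1#

p0 | 1###1[#]_   read # → write #, move R, go to p0
p0 | 1###1#[_]   read _ → write _, move L, go to p3
p3 | 1###1[#]_   read # → write _, move L, go to p1
p1 | 1###[1]__   read 1 → write #, move L, go to p0
p0 | 1##[#]#__   read # → write #, move R, go to p0
p0 | 1###[#]__   read # → write #, move R, go to p0
p0 | 1####[_]_   read _ → write _, move L, go to p3
p3 | 1###[#]__   read # → write _, move L, go to p1
p1 | 1##[#]___   read # → write 1, move R, go to p0
p0 | 1##1[_]__   read _ → write _, move L, go to p3
p3 | 1##[1]___   read 1 → write 1, move R, go to p2
p2 | 1##1[_]__   read _ → write 0, move L, go to p3
p3 | 1##[1]0__   read 1 → write 1, move R, go to p2
p2 | 1##1[0]__   read 0 → write #, move L, go to pH
pH | 1##[1]#__
The non-blank tape span at halt is 1##1#.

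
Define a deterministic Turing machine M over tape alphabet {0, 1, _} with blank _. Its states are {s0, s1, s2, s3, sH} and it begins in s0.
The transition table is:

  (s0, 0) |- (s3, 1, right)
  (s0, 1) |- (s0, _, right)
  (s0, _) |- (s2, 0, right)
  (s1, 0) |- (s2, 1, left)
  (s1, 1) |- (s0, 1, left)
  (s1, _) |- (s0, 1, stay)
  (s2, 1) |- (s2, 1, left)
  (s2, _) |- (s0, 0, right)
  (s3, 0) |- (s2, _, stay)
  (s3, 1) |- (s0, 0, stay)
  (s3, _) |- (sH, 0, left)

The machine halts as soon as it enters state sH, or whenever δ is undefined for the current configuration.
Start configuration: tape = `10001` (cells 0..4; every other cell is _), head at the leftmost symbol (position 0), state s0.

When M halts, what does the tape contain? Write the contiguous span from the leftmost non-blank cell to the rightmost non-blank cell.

state=s0 head=0 tape=[1]0001_   (s0,1)→(s0,_,right)
state=s0 head=1 tape=_[0]001_   (s0,0)→(s3,1,right)
state=s3 head=2 tape=_1[0]01_   (s3,0)→(s2,_,stay)
state=s2 head=2 tape=_1[_]01_   (s2,_)→(s0,0,right)
state=s0 head=3 tape=_10[0]1_   (s0,0)→(s3,1,right)
state=s3 head=4 tape=_101[1]_   (s3,1)→(s0,0,stay)
state=s0 head=4 tape=_101[0]_   (s0,0)→(s3,1,right)
state=s3 head=5 tape=_1011[_]   (s3,_)→(sH,0,left)
state=sH head=4 tape=_101[1]0
The non-blank tape span at halt is 10110.

10110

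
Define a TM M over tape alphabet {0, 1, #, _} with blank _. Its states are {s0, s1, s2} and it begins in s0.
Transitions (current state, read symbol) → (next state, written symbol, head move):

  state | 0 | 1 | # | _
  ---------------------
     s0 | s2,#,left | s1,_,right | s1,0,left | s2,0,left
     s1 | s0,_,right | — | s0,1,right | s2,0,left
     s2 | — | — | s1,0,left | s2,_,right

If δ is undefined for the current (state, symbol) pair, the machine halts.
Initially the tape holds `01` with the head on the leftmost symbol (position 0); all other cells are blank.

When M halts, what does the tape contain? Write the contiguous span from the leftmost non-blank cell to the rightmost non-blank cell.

001

s0 | __[0]1   read 0 → write #, move left, go to s2
s2 | _[_]#1   read _ → write _, move right, go to s2
s2 | __[#]1   read # → write 0, move left, go to s1
s1 | _[_]01   read _ → write 0, move left, go to s2
s2 | [_]001   read _ → write _, move right, go to s2
s2 | _[0]01
The non-blank tape span at halt is 001.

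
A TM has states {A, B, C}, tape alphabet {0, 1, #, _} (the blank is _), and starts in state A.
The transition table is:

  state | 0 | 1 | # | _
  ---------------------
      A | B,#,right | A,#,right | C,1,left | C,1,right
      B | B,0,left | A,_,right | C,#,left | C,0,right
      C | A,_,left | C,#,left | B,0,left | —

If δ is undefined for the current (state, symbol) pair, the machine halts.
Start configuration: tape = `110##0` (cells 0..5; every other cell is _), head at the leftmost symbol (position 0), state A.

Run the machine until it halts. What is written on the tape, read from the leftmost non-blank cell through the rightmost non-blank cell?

#000##0

state=A head=0 tape=__[1]10##0   (A,1)→(A,#,right)
state=A head=1 tape=__#[1]0##0   (A,1)→(A,#,right)
state=A head=2 tape=__##[0]##0   (A,0)→(B,#,right)
state=B head=3 tape=__###[#]#0   (B,#)→(C,#,left)
state=C head=2 tape=__##[#]##0   (C,#)→(B,0,left)
state=B head=1 tape=__#[#]0##0   (B,#)→(C,#,left)
state=C head=0 tape=__[#]#0##0   (C,#)→(B,0,left)
state=B head=-1 tape=_[_]0#0##0   (B,_)→(C,0,right)
state=C head=0 tape=_0[0]#0##0   (C,0)→(A,_,left)
state=A head=-1 tape=_[0]_#0##0   (A,0)→(B,#,right)
state=B head=0 tape=_#[_]#0##0   (B,_)→(C,0,right)
state=C head=1 tape=_#0[#]0##0   (C,#)→(B,0,left)
state=B head=0 tape=_#[0]00##0   (B,0)→(B,0,left)
state=B head=-1 tape=_[#]000##0   (B,#)→(C,#,left)
state=C head=-2 tape=[_]#000##0
The non-blank tape span at halt is #000##0.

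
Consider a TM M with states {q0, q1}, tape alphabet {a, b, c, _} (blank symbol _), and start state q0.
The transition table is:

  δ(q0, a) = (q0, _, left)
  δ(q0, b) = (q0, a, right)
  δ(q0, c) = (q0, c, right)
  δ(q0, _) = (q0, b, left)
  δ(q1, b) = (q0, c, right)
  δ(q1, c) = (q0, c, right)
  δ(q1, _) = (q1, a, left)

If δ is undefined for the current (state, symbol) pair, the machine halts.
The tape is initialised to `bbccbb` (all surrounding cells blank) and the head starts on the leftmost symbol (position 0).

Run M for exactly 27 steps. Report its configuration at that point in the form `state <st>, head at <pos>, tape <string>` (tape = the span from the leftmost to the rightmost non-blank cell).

state=q0 head=0 tape=[b]bccbb__   (q0,b)→(q0,a,right)
state=q0 head=1 tape=a[b]ccbb__   (q0,b)→(q0,a,right)
state=q0 head=2 tape=aa[c]cbb__   (q0,c)→(q0,c,right)
state=q0 head=3 tape=aac[c]bb__   (q0,c)→(q0,c,right)
state=q0 head=4 tape=aacc[b]b__   (q0,b)→(q0,a,right)
state=q0 head=5 tape=aacca[b]__   (q0,b)→(q0,a,right)
state=q0 head=6 tape=aaccaa[_]_   (q0,_)→(q0,b,left)
state=q0 head=5 tape=aacca[a]b_   (q0,a)→(q0,_,left)
state=q0 head=4 tape=aacc[a]_b_   (q0,a)→(q0,_,left)
state=q0 head=3 tape=aac[c]__b_   (q0,c)→(q0,c,right)
state=q0 head=4 tape=aacc[_]_b_   (q0,_)→(q0,b,left)
state=q0 head=3 tape=aac[c]b_b_   (q0,c)→(q0,c,right)
state=q0 head=4 tape=aacc[b]_b_   (q0,b)→(q0,a,right)
state=q0 head=5 tape=aacca[_]b_   (q0,_)→(q0,b,left)
state=q0 head=4 tape=aacc[a]bb_   (q0,a)→(q0,_,left)
state=q0 head=3 tape=aac[c]_bb_   (q0,c)→(q0,c,right)
state=q0 head=4 tape=aacc[_]bb_   (q0,_)→(q0,b,left)
state=q0 head=3 tape=aac[c]bbb_   (q0,c)→(q0,c,right)
state=q0 head=4 tape=aacc[b]bb_   (q0,b)→(q0,a,right)
state=q0 head=5 tape=aacca[b]b_   (q0,b)→(q0,a,right)
state=q0 head=6 tape=aaccaa[b]_   (q0,b)→(q0,a,right)
state=q0 head=7 tape=aaccaaa[_]   (q0,_)→(q0,b,left)
state=q0 head=6 tape=aaccaa[a]b   (q0,a)→(q0,_,left)
state=q0 head=5 tape=aacca[a]_b   (q0,a)→(q0,_,left)
state=q0 head=4 tape=aacc[a]__b   (q0,a)→(q0,_,left)
state=q0 head=3 tape=aac[c]___b   (q0,c)→(q0,c,right)
state=q0 head=4 tape=aacc[_]__b   (q0,_)→(q0,b,left)
state=q0 head=3 tape=aac[c]b__b
After 27 steps: state q0, head at 3, tape aaccb__b.

state q0, head at 3, tape aaccb__b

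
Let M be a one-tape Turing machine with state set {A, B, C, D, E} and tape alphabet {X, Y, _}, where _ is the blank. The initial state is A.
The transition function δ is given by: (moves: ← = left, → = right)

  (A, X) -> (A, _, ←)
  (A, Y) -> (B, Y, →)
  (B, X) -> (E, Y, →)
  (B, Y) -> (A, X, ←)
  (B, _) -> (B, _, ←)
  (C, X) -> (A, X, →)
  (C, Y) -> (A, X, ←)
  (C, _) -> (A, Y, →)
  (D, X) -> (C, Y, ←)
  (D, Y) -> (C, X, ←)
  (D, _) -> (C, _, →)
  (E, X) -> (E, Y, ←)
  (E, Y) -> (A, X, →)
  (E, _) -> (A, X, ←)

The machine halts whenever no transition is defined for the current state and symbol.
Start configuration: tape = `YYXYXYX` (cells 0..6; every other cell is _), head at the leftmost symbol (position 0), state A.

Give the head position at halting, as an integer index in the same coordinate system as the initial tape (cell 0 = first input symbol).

state=A head=0 tape=_[Y]YXYXYX_   (A,Y)→(B,Y,→)
state=B head=1 tape=_Y[Y]XYXYX_   (B,Y)→(A,X,←)
state=A head=0 tape=_[Y]XXYXYX_   (A,Y)→(B,Y,→)
state=B head=1 tape=_Y[X]XYXYX_   (B,X)→(E,Y,→)
state=E head=2 tape=_YY[X]YXYX_   (E,X)→(E,Y,←)
state=E head=1 tape=_Y[Y]YYXYX_   (E,Y)→(A,X,→)
state=A head=2 tape=_YX[Y]YXYX_   (A,Y)→(B,Y,→)
state=B head=3 tape=_YXY[Y]XYX_   (B,Y)→(A,X,←)
state=A head=2 tape=_YX[Y]XXYX_   (A,Y)→(B,Y,→)
state=B head=3 tape=_YXY[X]XYX_   (B,X)→(E,Y,→)
state=E head=4 tape=_YXYY[X]YX_   (E,X)→(E,Y,←)
state=E head=3 tape=_YXY[Y]YYX_   (E,Y)→(A,X,→)
state=A head=4 tape=_YXYX[Y]YX_   (A,Y)→(B,Y,→)
state=B head=5 tape=_YXYXY[Y]X_   (B,Y)→(A,X,←)
state=A head=4 tape=_YXYX[Y]XX_   (A,Y)→(B,Y,→)
state=B head=5 tape=_YXYXY[X]X_   (B,X)→(E,Y,→)
state=E head=6 tape=_YXYXYY[X]_   (E,X)→(E,Y,←)
state=E head=5 tape=_YXYXY[Y]Y_   (E,Y)→(A,X,→)
state=A head=6 tape=_YXYXYX[Y]_   (A,Y)→(B,Y,→)
state=B head=7 tape=_YXYXYXY[_]   (B,_)→(B,_,←)
state=B head=6 tape=_YXYXYX[Y]_   (B,Y)→(A,X,←)
state=A head=5 tape=_YXYXY[X]X_   (A,X)→(A,_,←)
state=A head=4 tape=_YXYX[Y]_X_   (A,Y)→(B,Y,→)
state=B head=5 tape=_YXYXY[_]X_   (B,_)→(B,_,←)
state=B head=4 tape=_YXYX[Y]_X_   (B,Y)→(A,X,←)
state=A head=3 tape=_YXY[X]X_X_   (A,X)→(A,_,←)
state=A head=2 tape=_YX[Y]_X_X_   (A,Y)→(B,Y,→)
state=B head=3 tape=_YXY[_]X_X_   (B,_)→(B,_,←)
state=B head=2 tape=_YX[Y]_X_X_   (B,Y)→(A,X,←)
state=A head=1 tape=_Y[X]X_X_X_   (A,X)→(A,_,←)
state=A head=0 tape=_[Y]_X_X_X_   (A,Y)→(B,Y,→)
state=B head=1 tape=_Y[_]X_X_X_   (B,_)→(B,_,←)
state=B head=0 tape=_[Y]_X_X_X_   (B,Y)→(A,X,←)
state=A head=-1 tape=[_]X_X_X_X_
At halt the head is at cell -1.

-1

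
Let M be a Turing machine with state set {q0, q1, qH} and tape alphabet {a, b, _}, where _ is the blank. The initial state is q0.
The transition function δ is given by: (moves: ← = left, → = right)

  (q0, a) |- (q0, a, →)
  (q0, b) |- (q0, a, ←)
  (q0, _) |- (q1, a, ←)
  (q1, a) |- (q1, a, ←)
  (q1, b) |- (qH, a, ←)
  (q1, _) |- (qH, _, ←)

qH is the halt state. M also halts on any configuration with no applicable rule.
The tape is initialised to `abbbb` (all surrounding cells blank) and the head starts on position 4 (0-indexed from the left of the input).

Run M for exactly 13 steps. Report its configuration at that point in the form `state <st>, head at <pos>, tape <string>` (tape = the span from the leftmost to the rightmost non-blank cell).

state=q0 head=4 tape=abbb[b]_   (q0,b)→(q0,a,←)
state=q0 head=3 tape=abb[b]a_   (q0,b)→(q0,a,←)
state=q0 head=2 tape=ab[b]aa_   (q0,b)→(q0,a,←)
state=q0 head=1 tape=a[b]aaa_   (q0,b)→(q0,a,←)
state=q0 head=0 tape=[a]aaaa_   (q0,a)→(q0,a,→)
state=q0 head=1 tape=a[a]aaa_   (q0,a)→(q0,a,→)
state=q0 head=2 tape=aa[a]aa_   (q0,a)→(q0,a,→)
state=q0 head=3 tape=aaa[a]a_   (q0,a)→(q0,a,→)
state=q0 head=4 tape=aaaa[a]_   (q0,a)→(q0,a,→)
state=q0 head=5 tape=aaaaa[_]   (q0,_)→(q1,a,←)
state=q1 head=4 tape=aaaa[a]a   (q1,a)→(q1,a,←)
state=q1 head=3 tape=aaa[a]aa   (q1,a)→(q1,a,←)
state=q1 head=2 tape=aa[a]aaa   (q1,a)→(q1,a,←)
state=q1 head=1 tape=a[a]aaaa
After 13 steps: state q1, head at 1, tape aaaaaa.

state q1, head at 1, tape aaaaaa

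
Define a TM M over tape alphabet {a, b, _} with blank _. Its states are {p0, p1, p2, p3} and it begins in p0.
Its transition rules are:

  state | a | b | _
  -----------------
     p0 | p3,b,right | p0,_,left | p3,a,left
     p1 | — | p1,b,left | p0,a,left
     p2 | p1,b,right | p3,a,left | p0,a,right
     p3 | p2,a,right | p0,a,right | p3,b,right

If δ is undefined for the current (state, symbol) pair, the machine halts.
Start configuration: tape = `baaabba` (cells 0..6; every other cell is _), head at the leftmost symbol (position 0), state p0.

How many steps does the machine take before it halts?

10

state=p0 head=0 tape=__[b]aaabba   (p0,b)→(p0,_,left)
state=p0 head=-1 tape=_[_]_aaabba   (p0,_)→(p3,a,left)
state=p3 head=-2 tape=[_]a_aaabba   (p3,_)→(p3,b,right)
state=p3 head=-1 tape=b[a]_aaabba   (p3,a)→(p2,a,right)
state=p2 head=0 tape=ba[_]aaabba   (p2,_)→(p0,a,right)
state=p0 head=1 tape=baa[a]aabba   (p0,a)→(p3,b,right)
state=p3 head=2 tape=baab[a]abba   (p3,a)→(p2,a,right)
state=p2 head=3 tape=baaba[a]bba   (p2,a)→(p1,b,right)
state=p1 head=4 tape=baabab[b]ba   (p1,b)→(p1,b,left)
state=p1 head=3 tape=baaba[b]bba   (p1,b)→(p1,b,left)
state=p1 head=2 tape=baab[a]bbba
M halts after 10 transitions.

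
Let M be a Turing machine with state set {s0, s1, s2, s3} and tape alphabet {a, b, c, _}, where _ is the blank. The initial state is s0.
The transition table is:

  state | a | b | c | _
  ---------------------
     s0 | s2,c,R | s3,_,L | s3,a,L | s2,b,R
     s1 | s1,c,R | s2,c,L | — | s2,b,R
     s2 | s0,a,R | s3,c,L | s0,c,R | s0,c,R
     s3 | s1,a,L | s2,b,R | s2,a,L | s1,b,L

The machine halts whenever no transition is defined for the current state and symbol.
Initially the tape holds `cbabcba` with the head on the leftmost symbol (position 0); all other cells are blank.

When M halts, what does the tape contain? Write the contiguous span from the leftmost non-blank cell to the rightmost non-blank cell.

bccccca_a

s0 | __[c]babcba   read c → write a, move L, go to s3
s3 | _[_]ababcba   read _ → write b, move L, go to s1
s1 | [_]bababcba   read _ → write b, move R, go to s2
s2 | b[b]ababcba   read b → write c, move L, go to s3
s3 | [b]cababcba   read b → write b, move R, go to s2
s2 | b[c]ababcba   read c → write c, move R, go to s0
s0 | bc[a]babcba   read a → write c, move R, go to s2
s2 | bcc[b]abcba   read b → write c, move L, go to s3
s3 | bc[c]cabcba   read c → write a, move L, go to s2
s2 | b[c]acabcba   read c → write c, move R, go to s0
s0 | bc[a]cabcba   read a → write c, move R, go to s2
s2 | bcc[c]abcba   read c → write c, move R, go to s0
s0 | bccc[a]bcba   read a → write c, move R, go to s2
s2 | bcccc[b]cba   read b → write c, move L, go to s3
s3 | bccc[c]ccba   read c → write a, move L, go to s2
s2 | bcc[c]accba   read c → write c, move R, go to s0
s0 | bccc[a]ccba   read a → write c, move R, go to s2
s2 | bcccc[c]cba   read c → write c, move R, go to s0
s0 | bccccc[c]ba   read c → write a, move L, go to s3
s3 | bcccc[c]aba   read c → write a, move L, go to s2
s2 | bccc[c]aaba   read c → write c, move R, go to s0
s0 | bcccc[a]aba   read a → write c, move R, go to s2
s2 | bccccc[a]ba   read a → write a, move R, go to s0
s0 | bccccca[b]a   read b → write _, move L, go to s3
s3 | bccccc[a]_a   read a → write a, move L, go to s1
s1 | bcccc[c]a_a
The non-blank tape span at halt is bccccca_a.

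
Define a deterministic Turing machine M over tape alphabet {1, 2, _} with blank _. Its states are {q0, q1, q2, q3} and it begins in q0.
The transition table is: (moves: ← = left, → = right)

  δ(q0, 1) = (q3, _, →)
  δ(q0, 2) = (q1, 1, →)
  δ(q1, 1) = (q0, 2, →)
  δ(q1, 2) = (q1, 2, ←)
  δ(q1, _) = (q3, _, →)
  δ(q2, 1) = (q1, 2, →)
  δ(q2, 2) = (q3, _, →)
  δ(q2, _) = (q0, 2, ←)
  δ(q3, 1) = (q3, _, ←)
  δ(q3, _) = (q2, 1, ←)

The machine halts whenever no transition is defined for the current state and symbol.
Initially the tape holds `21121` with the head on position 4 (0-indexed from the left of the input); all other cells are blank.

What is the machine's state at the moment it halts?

q0 | 2112[1]__   read 1 → write _, move →, go to q3
q3 | 2112_[_]_   read _ → write 1, move ←, go to q2
q2 | 2112[_]1_   read _ → write 2, move ←, go to q0
q0 | 211[2]21_   read 2 → write 1, move →, go to q1
q1 | 2111[2]1_   read 2 → write 2, move ←, go to q1
q1 | 211[1]21_   read 1 → write 2, move →, go to q0
q0 | 2112[2]1_   read 2 → write 1, move →, go to q1
q1 | 21121[1]_   read 1 → write 2, move →, go to q0
q0 | 211212[_]
No transition is defined for (q0, _); M halts in state q0.

q0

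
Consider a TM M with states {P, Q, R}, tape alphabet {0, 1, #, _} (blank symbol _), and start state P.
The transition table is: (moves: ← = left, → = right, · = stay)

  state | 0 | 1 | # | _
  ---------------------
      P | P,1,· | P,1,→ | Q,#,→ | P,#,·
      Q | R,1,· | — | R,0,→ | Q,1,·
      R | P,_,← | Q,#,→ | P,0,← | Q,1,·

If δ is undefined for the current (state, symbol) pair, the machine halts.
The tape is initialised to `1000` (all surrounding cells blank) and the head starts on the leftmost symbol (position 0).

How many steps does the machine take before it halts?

10

state=P head=0 tape=[1]000__   (P,1)→(P,1,→)
state=P head=1 tape=1[0]00__   (P,0)→(P,1,·)
state=P head=1 tape=1[1]00__   (P,1)→(P,1,→)
state=P head=2 tape=11[0]0__   (P,0)→(P,1,·)
state=P head=2 tape=11[1]0__   (P,1)→(P,1,→)
state=P head=3 tape=111[0]__   (P,0)→(P,1,·)
state=P head=3 tape=111[1]__   (P,1)→(P,1,→)
state=P head=4 tape=1111[_]_   (P,_)→(P,#,·)
state=P head=4 tape=1111[#]_   (P,#)→(Q,#,→)
state=Q head=5 tape=1111#[_]   (Q,_)→(Q,1,·)
state=Q head=5 tape=1111#[1]
M halts after 10 transitions.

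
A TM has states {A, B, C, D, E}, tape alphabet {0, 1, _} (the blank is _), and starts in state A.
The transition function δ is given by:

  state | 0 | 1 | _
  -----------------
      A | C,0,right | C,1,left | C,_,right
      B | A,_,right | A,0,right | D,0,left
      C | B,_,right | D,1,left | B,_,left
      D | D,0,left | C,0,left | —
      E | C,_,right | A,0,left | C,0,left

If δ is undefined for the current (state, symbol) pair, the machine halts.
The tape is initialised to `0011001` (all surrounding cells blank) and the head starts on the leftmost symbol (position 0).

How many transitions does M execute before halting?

A | [0]011001__   read 0 → write 0, move right, go to C
C | 0[0]11001__   read 0 → write _, move right, go to B
B | 0_[1]1001__   read 1 → write 0, move right, go to A
A | 0_0[1]001__   read 1 → write 1, move left, go to C
C | 0_[0]1001__   read 0 → write _, move right, go to B
B | 0__[1]001__   read 1 → write 0, move right, go to A
A | 0__0[0]01__   read 0 → write 0, move right, go to C
C | 0__00[0]1__   read 0 → write _, move right, go to B
B | 0__00_[1]__   read 1 → write 0, move right, go to A
A | 0__00_0[_]_   read _ → write _, move right, go to C
C | 0__00_0_[_]   read _ → write _, move left, go to B
B | 0__00_0[_]_   read _ → write 0, move left, go to D
D | 0__00_[0]0_   read 0 → write 0, move left, go to D
D | 0__00[_]00_
M halts after 13 transitions.

13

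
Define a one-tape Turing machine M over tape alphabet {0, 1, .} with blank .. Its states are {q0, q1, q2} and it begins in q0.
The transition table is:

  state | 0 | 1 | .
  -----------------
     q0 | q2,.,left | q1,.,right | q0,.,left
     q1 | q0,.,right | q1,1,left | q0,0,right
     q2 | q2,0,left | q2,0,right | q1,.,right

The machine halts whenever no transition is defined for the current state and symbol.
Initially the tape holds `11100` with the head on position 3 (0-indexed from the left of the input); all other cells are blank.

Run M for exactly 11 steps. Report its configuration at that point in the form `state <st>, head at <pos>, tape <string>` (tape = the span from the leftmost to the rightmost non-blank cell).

q0 | 111[0]0.   read 0 → write ., move left, go to q2
q2 | 11[1].0.   read 1 → write 0, move right, go to q2
q2 | 110[.]0.   read . → write ., move right, go to q1
q1 | 110.[0].   read 0 → write ., move right, go to q0
q0 | 110..[.]   read . → write ., move left, go to q0
q0 | 110.[.].   read . → write ., move left, go to q0
q0 | 110[.]..   read . → write ., move left, go to q0
q0 | 11[0]...   read 0 → write ., move left, go to q2
q2 | 1[1]....   read 1 → write 0, move right, go to q2
q2 | 10[.]...   read . → write ., move right, go to q1
q1 | 10.[.]..   read . → write 0, move right, go to q0
q0 | 10.0[.].
After 11 steps: state q0, head at 4, tape 10.0.

state q0, head at 4, tape 10.0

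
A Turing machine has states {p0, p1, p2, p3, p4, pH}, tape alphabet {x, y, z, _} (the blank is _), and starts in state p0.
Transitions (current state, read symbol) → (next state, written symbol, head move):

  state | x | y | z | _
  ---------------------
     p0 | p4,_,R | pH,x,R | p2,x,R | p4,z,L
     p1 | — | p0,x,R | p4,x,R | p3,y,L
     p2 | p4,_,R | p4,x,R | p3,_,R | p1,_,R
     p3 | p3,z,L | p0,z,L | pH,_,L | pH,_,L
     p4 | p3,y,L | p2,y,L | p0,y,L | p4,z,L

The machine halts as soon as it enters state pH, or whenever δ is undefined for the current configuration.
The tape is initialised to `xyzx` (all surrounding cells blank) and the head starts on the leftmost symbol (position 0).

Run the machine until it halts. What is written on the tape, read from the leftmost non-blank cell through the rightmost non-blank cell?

state=p0 head=0 tape=_[x]yzx_   (p0,x)→(p4,_,R)
state=p4 head=1 tape=__[y]zx_   (p4,y)→(p2,y,L)
state=p2 head=0 tape=_[_]yzx_   (p2,_)→(p1,_,R)
state=p1 head=1 tape=__[y]zx_   (p1,y)→(p0,x,R)
state=p0 head=2 tape=__x[z]x_   (p0,z)→(p2,x,R)
state=p2 head=3 tape=__xx[x]_   (p2,x)→(p4,_,R)
state=p4 head=4 tape=__xx_[_]   (p4,_)→(p4,z,L)
state=p4 head=3 tape=__xx[_]z   (p4,_)→(p4,z,L)
state=p4 head=2 tape=__x[x]zz   (p4,x)→(p3,y,L)
state=p3 head=1 tape=__[x]yzz   (p3,x)→(p3,z,L)
state=p3 head=0 tape=_[_]zyzz   (p3,_)→(pH,_,L)
state=pH head=-1 tape=[_]_zyzz
The non-blank tape span at halt is zyzz.

zyzz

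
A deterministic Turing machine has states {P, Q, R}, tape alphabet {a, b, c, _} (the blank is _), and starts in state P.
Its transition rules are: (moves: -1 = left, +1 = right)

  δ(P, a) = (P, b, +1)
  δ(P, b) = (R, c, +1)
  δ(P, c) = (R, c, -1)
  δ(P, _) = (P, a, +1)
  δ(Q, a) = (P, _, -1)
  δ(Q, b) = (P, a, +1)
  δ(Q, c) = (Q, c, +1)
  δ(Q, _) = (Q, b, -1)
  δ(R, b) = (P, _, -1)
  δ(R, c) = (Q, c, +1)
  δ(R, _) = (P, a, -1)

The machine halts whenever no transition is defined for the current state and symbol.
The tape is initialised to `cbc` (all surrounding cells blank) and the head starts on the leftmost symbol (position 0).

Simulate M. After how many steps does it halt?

9

P | __[c]bc   read c → write c, move -1, go to R
R | _[_]cbc   read _ → write a, move -1, go to P
P | [_]acbc   read _ → write a, move +1, go to P
P | a[a]cbc   read a → write b, move +1, go to P
P | ab[c]bc   read c → write c, move -1, go to R
R | a[b]cbc   read b → write _, move -1, go to P
P | [a]_cbc   read a → write b, move +1, go to P
P | b[_]cbc   read _ → write a, move +1, go to P
P | ba[c]bc   read c → write c, move -1, go to R
R | b[a]cbc
M halts after 9 transitions.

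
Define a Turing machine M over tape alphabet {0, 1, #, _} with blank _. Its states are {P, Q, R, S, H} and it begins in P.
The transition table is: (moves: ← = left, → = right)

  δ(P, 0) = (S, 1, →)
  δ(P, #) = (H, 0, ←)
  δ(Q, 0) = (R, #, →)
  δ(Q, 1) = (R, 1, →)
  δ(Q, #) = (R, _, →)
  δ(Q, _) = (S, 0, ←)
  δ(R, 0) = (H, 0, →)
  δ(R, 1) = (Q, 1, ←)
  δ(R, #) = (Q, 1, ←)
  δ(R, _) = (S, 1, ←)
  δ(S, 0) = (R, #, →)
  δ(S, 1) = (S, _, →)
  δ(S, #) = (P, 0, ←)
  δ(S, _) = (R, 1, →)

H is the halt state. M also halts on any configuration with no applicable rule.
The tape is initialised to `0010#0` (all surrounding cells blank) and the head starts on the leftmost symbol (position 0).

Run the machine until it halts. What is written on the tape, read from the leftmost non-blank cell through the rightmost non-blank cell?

1010#0

state=P head=0 tape=[0]010#0   (P,0)→(S,1,→)
state=S head=1 tape=1[0]10#0   (S,0)→(R,#,→)
state=R head=2 tape=1#[1]0#0   (R,1)→(Q,1,←)
state=Q head=1 tape=1[#]10#0   (Q,#)→(R,_,→)
state=R head=2 tape=1_[1]0#0   (R,1)→(Q,1,←)
state=Q head=1 tape=1[_]10#0   (Q,_)→(S,0,←)
state=S head=0 tape=[1]010#0   (S,1)→(S,_,→)
state=S head=1 tape=_[0]10#0   (S,0)→(R,#,→)
state=R head=2 tape=_#[1]0#0   (R,1)→(Q,1,←)
state=Q head=1 tape=_[#]10#0   (Q,#)→(R,_,→)
state=R head=2 tape=__[1]0#0   (R,1)→(Q,1,←)
state=Q head=1 tape=_[_]10#0   (Q,_)→(S,0,←)
state=S head=0 tape=[_]010#0   (S,_)→(R,1,→)
state=R head=1 tape=1[0]10#0   (R,0)→(H,0,→)
state=H head=2 tape=10[1]0#0
The non-blank tape span at halt is 1010#0.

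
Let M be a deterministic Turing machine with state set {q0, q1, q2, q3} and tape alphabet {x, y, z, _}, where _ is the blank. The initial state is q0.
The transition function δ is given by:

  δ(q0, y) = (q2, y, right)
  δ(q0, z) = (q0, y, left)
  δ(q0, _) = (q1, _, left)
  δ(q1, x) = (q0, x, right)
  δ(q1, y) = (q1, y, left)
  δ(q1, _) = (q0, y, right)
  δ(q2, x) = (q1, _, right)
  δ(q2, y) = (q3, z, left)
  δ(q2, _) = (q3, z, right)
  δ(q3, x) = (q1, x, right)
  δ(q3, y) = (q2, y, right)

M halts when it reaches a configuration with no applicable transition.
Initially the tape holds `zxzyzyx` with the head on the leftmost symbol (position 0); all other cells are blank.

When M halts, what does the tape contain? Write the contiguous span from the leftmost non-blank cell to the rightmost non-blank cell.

yyzy_zyzyx

q0 | ___[z]xzyzyx   read z → write y, move left, go to q0
q0 | __[_]yxzyzyx   read _ → write _, move left, go to q1
q1 | _[_]_yxzyzyx   read _ → write y, move right, go to q0
q0 | _y[_]yxzyzyx   read _ → write _, move left, go to q1
q1 | _[y]_yxzyzyx   read y → write y, move left, go to q1
q1 | [_]y_yxzyzyx   read _ → write y, move right, go to q0
q0 | y[y]_yxzyzyx   read y → write y, move right, go to q2
q2 | yy[_]yxzyzyx   read _ → write z, move right, go to q3
q3 | yyz[y]xzyzyx   read y → write y, move right, go to q2
q2 | yyzy[x]zyzyx   read x → write _, move right, go to q1
q1 | yyzy_[z]yzyx
The non-blank tape span at halt is yyzy_zyzyx.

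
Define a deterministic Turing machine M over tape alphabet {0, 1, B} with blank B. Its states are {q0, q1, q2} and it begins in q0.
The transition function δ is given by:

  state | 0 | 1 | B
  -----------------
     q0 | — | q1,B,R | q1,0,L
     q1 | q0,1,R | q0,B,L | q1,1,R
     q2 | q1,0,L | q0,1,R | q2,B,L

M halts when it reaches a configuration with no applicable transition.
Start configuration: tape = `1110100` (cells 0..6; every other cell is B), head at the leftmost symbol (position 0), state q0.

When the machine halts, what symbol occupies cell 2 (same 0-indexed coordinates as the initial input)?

B

q0 | B[1]110100   read 1 → write B, move R, go to q1
q1 | BB[1]10100   read 1 → write B, move L, go to q0
q0 | B[B]B10100   read B → write 0, move L, go to q1
q1 | [B]0B10100   read B → write 1, move R, go to q1
q1 | 1[0]B10100   read 0 → write 1, move R, go to q0
q0 | 11[B]10100   read B → write 0, move L, go to q1
q1 | 1[1]010100   read 1 → write B, move L, go to q0
q0 | [1]B010100   read 1 → write B, move R, go to q1
q1 | B[B]010100   read B → write 1, move R, go to q1
q1 | B1[0]10100   read 0 → write 1, move R, go to q0
q0 | B11[1]0100   read 1 → write B, move R, go to q1
q1 | B11B[0]100   read 0 → write 1, move R, go to q0
q0 | B11B1[1]00   read 1 → write B, move R, go to q1
q1 | B11B1B[0]0   read 0 → write 1, move R, go to q0
q0 | B11B1B1[0]
Cell 2 holds B when M halts.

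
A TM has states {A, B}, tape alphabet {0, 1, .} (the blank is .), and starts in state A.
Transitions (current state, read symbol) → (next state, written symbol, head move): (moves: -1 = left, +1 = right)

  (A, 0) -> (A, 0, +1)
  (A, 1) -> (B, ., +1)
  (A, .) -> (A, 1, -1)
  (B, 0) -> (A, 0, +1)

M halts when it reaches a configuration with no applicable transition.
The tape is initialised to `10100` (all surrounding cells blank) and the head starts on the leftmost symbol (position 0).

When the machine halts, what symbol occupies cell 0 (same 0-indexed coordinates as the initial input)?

state=A head=0 tape=[1]0100..   (A,1)→(B,.,+1)
state=B head=1 tape=.[0]100..   (B,0)→(A,0,+1)
state=A head=2 tape=.0[1]00..   (A,1)→(B,.,+1)
state=B head=3 tape=.0.[0]0..   (B,0)→(A,0,+1)
state=A head=4 tape=.0.0[0]..   (A,0)→(A,0,+1)
state=A head=5 tape=.0.00[.].   (A,.)→(A,1,-1)
state=A head=4 tape=.0.0[0]1.   (A,0)→(A,0,+1)
state=A head=5 tape=.0.00[1].   (A,1)→(B,.,+1)
state=B head=6 tape=.0.00.[.]
Cell 0 holds . when M halts.

.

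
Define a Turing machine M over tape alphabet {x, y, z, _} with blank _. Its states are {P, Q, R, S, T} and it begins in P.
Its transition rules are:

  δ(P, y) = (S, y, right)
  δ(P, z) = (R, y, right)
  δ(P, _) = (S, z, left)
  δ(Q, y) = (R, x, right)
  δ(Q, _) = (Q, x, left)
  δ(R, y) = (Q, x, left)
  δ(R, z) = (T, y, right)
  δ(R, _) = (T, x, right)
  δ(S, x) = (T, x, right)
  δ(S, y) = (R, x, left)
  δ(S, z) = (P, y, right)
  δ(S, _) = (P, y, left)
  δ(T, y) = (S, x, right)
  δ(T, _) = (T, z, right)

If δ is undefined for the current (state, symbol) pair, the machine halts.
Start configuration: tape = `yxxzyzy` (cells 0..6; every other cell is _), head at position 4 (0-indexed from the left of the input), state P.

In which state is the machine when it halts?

P | yxxz[y]zy_   read y → write y, move right, go to S
S | yxxzy[z]y_   read z → write y, move right, go to P
P | yxxzyy[y]_   read y → write y, move right, go to S
S | yxxzyyy[_]   read _ → write y, move left, go to P
P | yxxzyy[y]y   read y → write y, move right, go to S
S | yxxzyyy[y]   read y → write x, move left, go to R
R | yxxzyy[y]x   read y → write x, move left, go to Q
Q | yxxzy[y]xx   read y → write x, move right, go to R
R | yxxzyx[x]x
No transition is defined for (R, x); M halts in state R.

R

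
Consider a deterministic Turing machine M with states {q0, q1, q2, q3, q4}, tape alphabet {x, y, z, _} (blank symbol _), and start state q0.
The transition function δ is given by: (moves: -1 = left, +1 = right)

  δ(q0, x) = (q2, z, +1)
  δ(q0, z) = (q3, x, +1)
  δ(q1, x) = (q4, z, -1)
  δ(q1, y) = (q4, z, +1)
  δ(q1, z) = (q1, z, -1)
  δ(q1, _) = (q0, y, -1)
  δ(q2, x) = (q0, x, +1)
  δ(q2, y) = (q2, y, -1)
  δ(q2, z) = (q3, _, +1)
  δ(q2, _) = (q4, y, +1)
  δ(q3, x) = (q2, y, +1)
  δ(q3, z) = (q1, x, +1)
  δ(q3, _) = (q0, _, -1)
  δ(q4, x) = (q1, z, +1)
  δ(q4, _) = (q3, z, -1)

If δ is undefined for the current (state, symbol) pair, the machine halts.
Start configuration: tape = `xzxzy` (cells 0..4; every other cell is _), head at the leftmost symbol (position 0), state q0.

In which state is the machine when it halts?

q3

state=q0 head=0 tape=[x]zxzy   (q0,x)→(q2,z,+1)
state=q2 head=1 tape=z[z]xzy   (q2,z)→(q3,_,+1)
state=q3 head=2 tape=z_[x]zy   (q3,x)→(q2,y,+1)
state=q2 head=3 tape=z_y[z]y   (q2,z)→(q3,_,+1)
state=q3 head=4 tape=z_y_[y]
No transition is defined for (q3, y); M halts in state q3.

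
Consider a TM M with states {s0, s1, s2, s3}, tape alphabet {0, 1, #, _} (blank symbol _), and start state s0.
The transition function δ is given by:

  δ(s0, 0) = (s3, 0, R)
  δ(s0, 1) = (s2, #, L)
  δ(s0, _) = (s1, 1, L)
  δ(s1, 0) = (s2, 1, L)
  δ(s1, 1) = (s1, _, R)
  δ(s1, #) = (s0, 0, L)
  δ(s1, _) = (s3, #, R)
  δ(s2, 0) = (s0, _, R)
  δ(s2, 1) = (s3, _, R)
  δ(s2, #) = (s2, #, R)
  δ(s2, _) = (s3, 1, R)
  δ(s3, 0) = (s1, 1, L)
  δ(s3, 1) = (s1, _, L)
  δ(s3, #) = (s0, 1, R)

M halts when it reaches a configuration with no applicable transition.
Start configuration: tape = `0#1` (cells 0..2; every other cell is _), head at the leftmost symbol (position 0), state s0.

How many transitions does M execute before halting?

state=s0 head=0 tape=[0]#1___   (s0,0)→(s3,0,R)
state=s3 head=1 tape=0[#]1___   (s3,#)→(s0,1,R)
state=s0 head=2 tape=01[1]___   (s0,1)→(s2,#,L)
state=s2 head=1 tape=0[1]#___   (s2,1)→(s3,_,R)
state=s3 head=2 tape=0_[#]___   (s3,#)→(s0,1,R)
state=s0 head=3 tape=0_1[_]__   (s0,_)→(s1,1,L)
state=s1 head=2 tape=0_[1]1__   (s1,1)→(s1,_,R)
state=s1 head=3 tape=0__[1]__   (s1,1)→(s1,_,R)
state=s1 head=4 tape=0___[_]_   (s1,_)→(s3,#,R)
state=s3 head=5 tape=0___#[_]
M halts after 9 transitions.

9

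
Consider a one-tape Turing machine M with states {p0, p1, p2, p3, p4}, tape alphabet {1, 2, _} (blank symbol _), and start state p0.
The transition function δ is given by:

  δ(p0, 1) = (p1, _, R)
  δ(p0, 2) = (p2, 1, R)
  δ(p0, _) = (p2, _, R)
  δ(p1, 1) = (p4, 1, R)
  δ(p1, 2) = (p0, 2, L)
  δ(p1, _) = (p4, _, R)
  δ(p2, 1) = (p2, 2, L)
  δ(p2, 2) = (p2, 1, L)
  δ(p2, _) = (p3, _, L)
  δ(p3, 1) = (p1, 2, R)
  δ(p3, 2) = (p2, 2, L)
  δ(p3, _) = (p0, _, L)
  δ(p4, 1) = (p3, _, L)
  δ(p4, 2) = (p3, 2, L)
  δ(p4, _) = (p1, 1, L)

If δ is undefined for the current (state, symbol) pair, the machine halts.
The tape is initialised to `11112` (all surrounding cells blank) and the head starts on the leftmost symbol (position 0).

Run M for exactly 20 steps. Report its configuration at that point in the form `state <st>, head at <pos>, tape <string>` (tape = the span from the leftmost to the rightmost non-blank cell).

state p1, head at 2, tape 2_12

state=p0 head=0 tape=[1]1112   (p0,1)→(p1,_,R)
state=p1 head=1 tape=_[1]112   (p1,1)→(p4,1,R)
state=p4 head=2 tape=_1[1]12   (p4,1)→(p3,_,L)
state=p3 head=1 tape=_[1]_12   (p3,1)→(p1,2,R)
state=p1 head=2 tape=_2[_]12   (p1,_)→(p4,_,R)
state=p4 head=3 tape=_2_[1]2   (p4,1)→(p3,_,L)
state=p3 head=2 tape=_2[_]_2   (p3,_)→(p0,_,L)
state=p0 head=1 tape=_[2]__2   (p0,2)→(p2,1,R)
state=p2 head=2 tape=_1[_]_2   (p2,_)→(p3,_,L)
state=p3 head=1 tape=_[1]__2   (p3,1)→(p1,2,R)
state=p1 head=2 tape=_2[_]_2   (p1,_)→(p4,_,R)
state=p4 head=3 tape=_2_[_]2   (p4,_)→(p1,1,L)
state=p1 head=2 tape=_2[_]12   (p1,_)→(p4,_,R)
state=p4 head=3 tape=_2_[1]2   (p4,1)→(p3,_,L)
state=p3 head=2 tape=_2[_]_2   (p3,_)→(p0,_,L)
state=p0 head=1 tape=_[2]__2   (p0,2)→(p2,1,R)
state=p2 head=2 tape=_1[_]_2   (p2,_)→(p3,_,L)
state=p3 head=1 tape=_[1]__2   (p3,1)→(p1,2,R)
state=p1 head=2 tape=_2[_]_2   (p1,_)→(p4,_,R)
state=p4 head=3 tape=_2_[_]2   (p4,_)→(p1,1,L)
state=p1 head=2 tape=_2[_]12
After 20 steps: state p1, head at 2, tape 2_12.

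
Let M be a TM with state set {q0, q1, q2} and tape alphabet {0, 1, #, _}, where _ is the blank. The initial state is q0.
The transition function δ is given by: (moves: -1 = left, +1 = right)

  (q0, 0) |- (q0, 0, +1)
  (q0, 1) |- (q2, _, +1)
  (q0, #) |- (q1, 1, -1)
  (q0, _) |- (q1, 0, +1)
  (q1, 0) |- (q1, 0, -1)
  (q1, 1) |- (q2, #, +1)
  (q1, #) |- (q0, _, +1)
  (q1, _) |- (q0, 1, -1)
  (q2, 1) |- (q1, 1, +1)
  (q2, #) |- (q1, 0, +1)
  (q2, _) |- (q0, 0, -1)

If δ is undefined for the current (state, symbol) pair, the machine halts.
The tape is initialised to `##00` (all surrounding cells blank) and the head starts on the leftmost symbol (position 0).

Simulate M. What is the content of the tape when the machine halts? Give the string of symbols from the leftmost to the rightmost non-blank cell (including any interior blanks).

state=q0 head=0 tape=__[#]#00___   (q0,#)→(q1,1,-1)
state=q1 head=-1 tape=_[_]1#00___   (q1,_)→(q0,1,-1)
state=q0 head=-2 tape=[_]11#00___   (q0,_)→(q1,0,+1)
state=q1 head=-1 tape=0[1]1#00___   (q1,1)→(q2,#,+1)
state=q2 head=0 tape=0#[1]#00___   (q2,1)→(q1,1,+1)
state=q1 head=1 tape=0#1[#]00___   (q1,#)→(q0,_,+1)
state=q0 head=2 tape=0#1_[0]0___   (q0,0)→(q0,0,+1)
state=q0 head=3 tape=0#1_0[0]___   (q0,0)→(q0,0,+1)
state=q0 head=4 tape=0#1_00[_]__   (q0,_)→(q1,0,+1)
state=q1 head=5 tape=0#1_000[_]_   (q1,_)→(q0,1,-1)
state=q0 head=4 tape=0#1_00[0]1_   (q0,0)→(q0,0,+1)
state=q0 head=5 tape=0#1_000[1]_   (q0,1)→(q2,_,+1)
state=q2 head=6 tape=0#1_000_[_]   (q2,_)→(q0,0,-1)
state=q0 head=5 tape=0#1_000[_]0   (q0,_)→(q1,0,+1)
state=q1 head=6 tape=0#1_0000[0]   (q1,0)→(q1,0,-1)
state=q1 head=5 tape=0#1_000[0]0   (q1,0)→(q1,0,-1)
state=q1 head=4 tape=0#1_00[0]00   (q1,0)→(q1,0,-1)
state=q1 head=3 tape=0#1_0[0]000   (q1,0)→(q1,0,-1)
state=q1 head=2 tape=0#1_[0]0000   (q1,0)→(q1,0,-1)
state=q1 head=1 tape=0#1[_]00000   (q1,_)→(q0,1,-1)
state=q0 head=0 tape=0#[1]100000   (q0,1)→(q2,_,+1)
state=q2 head=1 tape=0#_[1]00000   (q2,1)→(q1,1,+1)
state=q1 head=2 tape=0#_1[0]0000   (q1,0)→(q1,0,-1)
state=q1 head=1 tape=0#_[1]00000   (q1,1)→(q2,#,+1)
state=q2 head=2 tape=0#_#[0]0000
The non-blank tape span at halt is 0#_#00000.

0#_#00000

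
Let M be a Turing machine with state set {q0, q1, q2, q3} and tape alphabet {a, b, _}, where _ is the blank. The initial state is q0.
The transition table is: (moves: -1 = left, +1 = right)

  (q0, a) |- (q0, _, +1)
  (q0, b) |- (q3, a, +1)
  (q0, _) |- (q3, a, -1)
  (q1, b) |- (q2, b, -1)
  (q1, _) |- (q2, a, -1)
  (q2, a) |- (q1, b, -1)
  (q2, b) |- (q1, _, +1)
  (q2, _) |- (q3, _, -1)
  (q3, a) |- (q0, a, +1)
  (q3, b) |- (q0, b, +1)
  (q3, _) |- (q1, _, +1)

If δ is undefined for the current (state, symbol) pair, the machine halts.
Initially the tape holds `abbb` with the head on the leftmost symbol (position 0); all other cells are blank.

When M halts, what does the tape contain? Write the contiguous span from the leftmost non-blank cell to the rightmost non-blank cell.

aba__a

q0 | [a]bbb___   read a → write _, move +1, go to q0
q0 | _[b]bb___   read b → write a, move +1, go to q3
q3 | _a[b]b___   read b → write b, move +1, go to q0
q0 | _ab[b]___   read b → write a, move +1, go to q3
q3 | _aba[_]__   read _ → write _, move +1, go to q1
q1 | _aba_[_]_   read _ → write a, move -1, go to q2
q2 | _aba[_]a_   read _ → write _, move -1, go to q3
q3 | _ab[a]_a_   read a → write a, move +1, go to q0
q0 | _aba[_]a_   read _ → write a, move -1, go to q3
q3 | _ab[a]aa_   read a → write a, move +1, go to q0
q0 | _aba[a]a_   read a → write _, move +1, go to q0
q0 | _aba_[a]_   read a → write _, move +1, go to q0
q0 | _aba__[_]   read _ → write a, move -1, go to q3
q3 | _aba_[_]a   read _ → write _, move +1, go to q1
q1 | _aba__[a]
The non-blank tape span at halt is aba__a.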